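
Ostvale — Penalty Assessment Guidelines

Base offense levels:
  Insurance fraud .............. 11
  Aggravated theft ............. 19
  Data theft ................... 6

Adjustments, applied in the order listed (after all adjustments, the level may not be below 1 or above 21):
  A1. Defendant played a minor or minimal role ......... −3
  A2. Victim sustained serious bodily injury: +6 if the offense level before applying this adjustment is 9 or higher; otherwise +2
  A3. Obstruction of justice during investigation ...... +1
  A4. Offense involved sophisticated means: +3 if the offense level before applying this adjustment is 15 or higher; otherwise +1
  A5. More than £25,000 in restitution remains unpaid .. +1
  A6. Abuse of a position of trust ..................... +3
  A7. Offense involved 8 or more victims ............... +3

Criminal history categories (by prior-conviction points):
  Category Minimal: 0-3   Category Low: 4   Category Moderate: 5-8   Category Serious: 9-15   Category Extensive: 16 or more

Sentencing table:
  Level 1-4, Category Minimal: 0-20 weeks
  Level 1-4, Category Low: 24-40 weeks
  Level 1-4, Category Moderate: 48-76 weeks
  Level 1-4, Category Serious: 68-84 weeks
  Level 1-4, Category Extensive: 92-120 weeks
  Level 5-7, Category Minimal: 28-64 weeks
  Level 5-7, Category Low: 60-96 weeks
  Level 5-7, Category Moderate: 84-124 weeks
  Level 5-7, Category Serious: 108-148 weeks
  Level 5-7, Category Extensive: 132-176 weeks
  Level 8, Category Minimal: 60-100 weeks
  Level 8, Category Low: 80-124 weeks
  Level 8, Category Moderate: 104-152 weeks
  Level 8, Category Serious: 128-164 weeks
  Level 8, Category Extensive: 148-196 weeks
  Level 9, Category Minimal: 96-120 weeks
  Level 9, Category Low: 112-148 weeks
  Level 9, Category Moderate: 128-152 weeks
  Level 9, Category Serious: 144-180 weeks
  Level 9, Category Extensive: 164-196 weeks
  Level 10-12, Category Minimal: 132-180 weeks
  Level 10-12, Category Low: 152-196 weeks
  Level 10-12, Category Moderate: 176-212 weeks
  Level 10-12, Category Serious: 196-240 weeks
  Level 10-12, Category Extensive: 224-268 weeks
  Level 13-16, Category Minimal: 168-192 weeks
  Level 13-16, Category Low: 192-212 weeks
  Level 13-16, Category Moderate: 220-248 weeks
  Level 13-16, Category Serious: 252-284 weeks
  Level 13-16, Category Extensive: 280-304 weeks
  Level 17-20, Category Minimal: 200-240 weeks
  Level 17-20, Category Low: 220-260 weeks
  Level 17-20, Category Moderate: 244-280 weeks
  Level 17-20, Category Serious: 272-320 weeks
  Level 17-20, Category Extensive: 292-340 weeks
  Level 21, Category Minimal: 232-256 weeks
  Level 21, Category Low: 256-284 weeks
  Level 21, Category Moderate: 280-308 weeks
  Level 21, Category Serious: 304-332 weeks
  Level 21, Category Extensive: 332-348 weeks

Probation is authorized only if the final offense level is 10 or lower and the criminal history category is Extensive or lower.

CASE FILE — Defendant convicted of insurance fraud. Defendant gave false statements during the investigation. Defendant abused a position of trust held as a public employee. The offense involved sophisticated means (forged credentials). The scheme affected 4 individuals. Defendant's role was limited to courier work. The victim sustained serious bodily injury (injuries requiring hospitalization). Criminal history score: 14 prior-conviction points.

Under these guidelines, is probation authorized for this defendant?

No

Base offense level for insurance fraud: 11.
A1 applies: 11 − 3 = 8.
A2 applies (level before this adjustment is 8 < 9, so +2): 8 + 2 = 10.
A3 applies: 10 + 1 = 11.
A4 applies (level before this adjustment is 11 < 15, so +1): 11 + 1 = 12.
A6 applies: 12 + 3 = 15.
A7 does not apply.
Final offense level: 15.
Criminal history: 14 prior points → Category Serious (9-15).
Level 15 falls in the 13-16 band.
Grid: Level 13-16 × Category Serious = 252-284 weeks.
Probation check: level 15 > 10 and category Serious ≤ Extensive → not eligible.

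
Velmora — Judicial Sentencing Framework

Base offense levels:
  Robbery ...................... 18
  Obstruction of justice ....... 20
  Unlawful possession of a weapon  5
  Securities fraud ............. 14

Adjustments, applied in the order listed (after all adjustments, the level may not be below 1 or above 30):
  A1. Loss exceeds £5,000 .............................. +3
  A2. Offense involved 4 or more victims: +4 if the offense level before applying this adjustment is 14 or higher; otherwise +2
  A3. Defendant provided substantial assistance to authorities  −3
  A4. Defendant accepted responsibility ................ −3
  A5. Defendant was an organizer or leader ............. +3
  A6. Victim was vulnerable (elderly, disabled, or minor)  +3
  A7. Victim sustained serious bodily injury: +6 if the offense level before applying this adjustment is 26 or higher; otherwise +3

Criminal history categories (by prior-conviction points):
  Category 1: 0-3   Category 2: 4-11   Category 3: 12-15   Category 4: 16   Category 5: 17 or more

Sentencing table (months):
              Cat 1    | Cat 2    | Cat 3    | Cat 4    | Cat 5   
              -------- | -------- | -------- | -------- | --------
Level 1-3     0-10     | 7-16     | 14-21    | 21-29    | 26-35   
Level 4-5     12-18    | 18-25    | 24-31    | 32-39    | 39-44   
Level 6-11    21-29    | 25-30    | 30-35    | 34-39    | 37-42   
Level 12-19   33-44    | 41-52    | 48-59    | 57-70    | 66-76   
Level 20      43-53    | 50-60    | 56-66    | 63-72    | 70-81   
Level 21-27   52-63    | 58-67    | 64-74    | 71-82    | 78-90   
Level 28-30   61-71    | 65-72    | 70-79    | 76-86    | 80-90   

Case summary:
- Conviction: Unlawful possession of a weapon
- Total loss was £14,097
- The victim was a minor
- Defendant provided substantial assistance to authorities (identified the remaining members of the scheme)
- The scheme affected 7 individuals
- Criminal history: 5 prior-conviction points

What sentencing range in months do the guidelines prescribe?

25-30 months

Base offense level for unlawful possession of a weapon: 5.
A1 applies: 5 + 3 = 8.
A2 applies (level before this adjustment is 8 < 14, so +2): 8 + 2 = 10.
A3 applies: 10 − 3 = 7.
A4 does not apply.
A6 applies: 7 + 3 = 10.
A7 does not apply.
Final offense level: 10.
Criminal history: 5 prior points → Category 2 (4-11).
Level 10 falls in the 6-11 band.
Grid: Level 6-11 × Category 2 = 25-30 months.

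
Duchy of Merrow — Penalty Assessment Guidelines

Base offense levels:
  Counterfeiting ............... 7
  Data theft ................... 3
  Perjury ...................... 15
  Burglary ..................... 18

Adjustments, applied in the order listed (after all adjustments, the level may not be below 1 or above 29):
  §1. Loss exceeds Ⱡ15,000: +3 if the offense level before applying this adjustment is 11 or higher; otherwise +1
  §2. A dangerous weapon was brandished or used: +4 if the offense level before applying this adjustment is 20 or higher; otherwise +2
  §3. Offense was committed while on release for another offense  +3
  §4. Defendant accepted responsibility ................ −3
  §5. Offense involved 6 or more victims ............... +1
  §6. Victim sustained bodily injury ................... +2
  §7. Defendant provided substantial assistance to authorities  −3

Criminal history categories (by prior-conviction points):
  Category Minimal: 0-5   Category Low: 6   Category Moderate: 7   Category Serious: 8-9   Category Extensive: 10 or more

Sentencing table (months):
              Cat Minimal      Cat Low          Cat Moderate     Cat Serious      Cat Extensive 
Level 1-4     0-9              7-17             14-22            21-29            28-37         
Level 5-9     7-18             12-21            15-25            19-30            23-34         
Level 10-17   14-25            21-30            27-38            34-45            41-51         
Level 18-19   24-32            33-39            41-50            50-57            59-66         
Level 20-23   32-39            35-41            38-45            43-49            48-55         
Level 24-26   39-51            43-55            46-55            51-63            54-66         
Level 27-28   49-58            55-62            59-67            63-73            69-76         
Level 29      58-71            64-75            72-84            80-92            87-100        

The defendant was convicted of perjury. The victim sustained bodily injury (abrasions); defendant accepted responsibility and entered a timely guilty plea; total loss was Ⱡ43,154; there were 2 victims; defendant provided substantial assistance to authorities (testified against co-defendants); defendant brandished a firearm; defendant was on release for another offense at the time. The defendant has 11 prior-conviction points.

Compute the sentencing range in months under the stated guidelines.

Base offense level for perjury: 15.
§1 applies (level before this adjustment is 15 ≥ 11, so +3): 15 + 3 = 18.
§2 applies (level before this adjustment is 18 < 20, so +2): 18 + 2 = 20.
§3 applies: 20 + 3 = 23.
§4 applies: 23 − 3 = 20.
§5 does not apply.
§6 applies: 20 + 2 = 22.
§7 applies: 22 − 3 = 19.
Final offense level: 19.
Criminal history: 11 prior points → Category Extensive (10+).
Level 19 falls in the 18-19 band.
Grid: Level 18-19 × Category Extensive = 59-66 months.

59-66 months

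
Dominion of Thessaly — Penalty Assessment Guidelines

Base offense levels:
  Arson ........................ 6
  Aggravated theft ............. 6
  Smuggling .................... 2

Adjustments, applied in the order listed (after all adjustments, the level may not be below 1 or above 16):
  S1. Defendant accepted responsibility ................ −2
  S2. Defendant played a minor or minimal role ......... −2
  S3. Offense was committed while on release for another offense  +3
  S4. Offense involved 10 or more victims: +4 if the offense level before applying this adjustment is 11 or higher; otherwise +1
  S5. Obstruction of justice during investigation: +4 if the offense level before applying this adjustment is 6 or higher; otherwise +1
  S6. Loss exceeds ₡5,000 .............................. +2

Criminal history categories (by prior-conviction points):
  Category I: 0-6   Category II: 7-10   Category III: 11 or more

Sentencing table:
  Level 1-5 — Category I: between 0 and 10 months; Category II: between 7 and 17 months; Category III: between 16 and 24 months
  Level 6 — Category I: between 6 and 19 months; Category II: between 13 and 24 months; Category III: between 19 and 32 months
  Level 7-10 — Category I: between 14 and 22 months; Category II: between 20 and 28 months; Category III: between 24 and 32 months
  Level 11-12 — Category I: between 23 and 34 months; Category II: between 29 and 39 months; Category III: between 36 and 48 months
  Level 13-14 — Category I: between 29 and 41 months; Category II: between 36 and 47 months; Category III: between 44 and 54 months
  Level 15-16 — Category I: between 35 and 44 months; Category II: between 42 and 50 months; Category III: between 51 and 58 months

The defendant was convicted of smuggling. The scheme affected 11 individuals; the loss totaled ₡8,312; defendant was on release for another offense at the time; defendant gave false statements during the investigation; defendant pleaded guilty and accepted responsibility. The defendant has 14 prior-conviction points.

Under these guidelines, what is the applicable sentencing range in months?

Base offense level for smuggling: 2.
S1 applies: 2 − 2 = 0.
S2 does not apply.
S3 applies: 0 + 3 = 3.
S4 applies (level before this adjustment is 3 < 11, so +1): 3 + 1 = 4.
S5 applies (level before this adjustment is 4 < 6, so +1): 4 + 1 = 5.
S6 applies: 5 + 2 = 7.
Final offense level: 7.
Criminal history: 14 prior points → Category III (11+).
Level 7 falls in the 7-10 band.
Grid: Level 7-10 × Category III = 24-32 months.

24-32 months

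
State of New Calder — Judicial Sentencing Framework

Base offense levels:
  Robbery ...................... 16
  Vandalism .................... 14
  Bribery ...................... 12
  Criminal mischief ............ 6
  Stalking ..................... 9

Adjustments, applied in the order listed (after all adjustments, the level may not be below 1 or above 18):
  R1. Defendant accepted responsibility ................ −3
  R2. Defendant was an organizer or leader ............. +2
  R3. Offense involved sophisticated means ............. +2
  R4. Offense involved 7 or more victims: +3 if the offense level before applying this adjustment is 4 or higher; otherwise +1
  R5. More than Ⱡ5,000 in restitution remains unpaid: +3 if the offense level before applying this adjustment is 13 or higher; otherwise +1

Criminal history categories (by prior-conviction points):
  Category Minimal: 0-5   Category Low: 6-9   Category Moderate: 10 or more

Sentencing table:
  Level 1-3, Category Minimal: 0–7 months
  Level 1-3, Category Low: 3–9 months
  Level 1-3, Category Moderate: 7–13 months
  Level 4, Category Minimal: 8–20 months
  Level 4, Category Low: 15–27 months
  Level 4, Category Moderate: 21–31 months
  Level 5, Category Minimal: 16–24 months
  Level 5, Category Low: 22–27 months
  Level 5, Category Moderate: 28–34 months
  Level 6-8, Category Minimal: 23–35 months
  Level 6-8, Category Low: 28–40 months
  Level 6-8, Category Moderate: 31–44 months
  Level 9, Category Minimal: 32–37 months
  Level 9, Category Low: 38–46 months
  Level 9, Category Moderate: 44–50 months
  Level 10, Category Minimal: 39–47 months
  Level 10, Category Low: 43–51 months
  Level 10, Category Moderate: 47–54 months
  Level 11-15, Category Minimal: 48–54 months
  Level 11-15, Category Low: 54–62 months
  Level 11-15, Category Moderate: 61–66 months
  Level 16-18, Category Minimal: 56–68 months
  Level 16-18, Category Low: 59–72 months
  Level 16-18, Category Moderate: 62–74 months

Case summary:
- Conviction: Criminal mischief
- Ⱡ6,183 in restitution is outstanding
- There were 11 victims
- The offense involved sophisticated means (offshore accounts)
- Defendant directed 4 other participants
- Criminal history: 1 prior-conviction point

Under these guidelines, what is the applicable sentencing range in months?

56-68 months

Base offense level for criminal mischief: 6.
R2 applies: 6 + 2 = 8.
R3 applies: 8 + 2 = 10.
R4 applies (level before this adjustment is 10 ≥ 4, so +3): 10 + 3 = 13.
R5 applies (level before this adjustment is 13 ≥ 13, so +3): 13 + 3 = 16.
Final offense level: 16.
Criminal history: 1 prior point → Category Minimal (0-5).
Level 16 falls in the 16-18 band.
Grid: Level 16-18 × Category Minimal = 56-68 months.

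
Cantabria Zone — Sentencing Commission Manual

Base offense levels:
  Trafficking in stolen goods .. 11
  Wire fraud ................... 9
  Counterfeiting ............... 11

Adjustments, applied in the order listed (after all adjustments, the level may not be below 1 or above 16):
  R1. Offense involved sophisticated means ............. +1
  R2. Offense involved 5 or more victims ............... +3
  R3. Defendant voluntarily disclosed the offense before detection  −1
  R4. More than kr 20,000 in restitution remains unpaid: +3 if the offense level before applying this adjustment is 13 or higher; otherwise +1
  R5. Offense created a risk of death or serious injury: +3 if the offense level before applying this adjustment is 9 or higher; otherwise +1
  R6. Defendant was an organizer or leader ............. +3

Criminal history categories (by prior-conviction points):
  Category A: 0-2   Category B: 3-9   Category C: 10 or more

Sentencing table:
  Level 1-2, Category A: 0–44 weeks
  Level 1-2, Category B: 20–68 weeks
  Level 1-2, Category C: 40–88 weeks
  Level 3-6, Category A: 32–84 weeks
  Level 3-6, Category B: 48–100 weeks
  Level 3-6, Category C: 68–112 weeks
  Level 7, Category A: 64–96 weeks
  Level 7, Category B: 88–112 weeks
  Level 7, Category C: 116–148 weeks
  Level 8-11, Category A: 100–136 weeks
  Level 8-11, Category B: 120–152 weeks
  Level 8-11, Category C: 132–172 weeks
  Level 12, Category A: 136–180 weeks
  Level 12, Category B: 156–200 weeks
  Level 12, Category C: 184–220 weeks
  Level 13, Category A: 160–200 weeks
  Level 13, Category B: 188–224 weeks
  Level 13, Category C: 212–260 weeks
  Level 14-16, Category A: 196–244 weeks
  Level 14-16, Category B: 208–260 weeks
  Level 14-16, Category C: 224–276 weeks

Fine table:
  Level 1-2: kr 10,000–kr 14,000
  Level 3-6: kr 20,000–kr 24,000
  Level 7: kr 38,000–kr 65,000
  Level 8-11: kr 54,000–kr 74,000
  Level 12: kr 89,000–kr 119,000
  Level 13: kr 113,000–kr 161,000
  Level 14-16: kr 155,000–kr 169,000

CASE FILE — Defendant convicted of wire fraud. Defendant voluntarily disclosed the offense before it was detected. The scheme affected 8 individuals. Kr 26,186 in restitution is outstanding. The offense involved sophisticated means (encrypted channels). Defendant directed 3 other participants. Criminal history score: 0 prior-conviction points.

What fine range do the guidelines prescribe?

Base offense level for wire fraud: 9.
R1 applies: 9 + 1 = 10.
R2 applies: 10 + 3 = 13.
R3 applies: 13 − 1 = 12.
R4 applies (level before this adjustment is 12 < 13, so +1): 12 + 1 = 13.
R5 does not apply.
R6 applies: 13 + 3 = 16.
Final offense level: 16.
Level 16 falls in the 14-16 band.
Fine table: Level 14-16 → kr 155,000–kr 169,000.

kr 155,000–kr 169,000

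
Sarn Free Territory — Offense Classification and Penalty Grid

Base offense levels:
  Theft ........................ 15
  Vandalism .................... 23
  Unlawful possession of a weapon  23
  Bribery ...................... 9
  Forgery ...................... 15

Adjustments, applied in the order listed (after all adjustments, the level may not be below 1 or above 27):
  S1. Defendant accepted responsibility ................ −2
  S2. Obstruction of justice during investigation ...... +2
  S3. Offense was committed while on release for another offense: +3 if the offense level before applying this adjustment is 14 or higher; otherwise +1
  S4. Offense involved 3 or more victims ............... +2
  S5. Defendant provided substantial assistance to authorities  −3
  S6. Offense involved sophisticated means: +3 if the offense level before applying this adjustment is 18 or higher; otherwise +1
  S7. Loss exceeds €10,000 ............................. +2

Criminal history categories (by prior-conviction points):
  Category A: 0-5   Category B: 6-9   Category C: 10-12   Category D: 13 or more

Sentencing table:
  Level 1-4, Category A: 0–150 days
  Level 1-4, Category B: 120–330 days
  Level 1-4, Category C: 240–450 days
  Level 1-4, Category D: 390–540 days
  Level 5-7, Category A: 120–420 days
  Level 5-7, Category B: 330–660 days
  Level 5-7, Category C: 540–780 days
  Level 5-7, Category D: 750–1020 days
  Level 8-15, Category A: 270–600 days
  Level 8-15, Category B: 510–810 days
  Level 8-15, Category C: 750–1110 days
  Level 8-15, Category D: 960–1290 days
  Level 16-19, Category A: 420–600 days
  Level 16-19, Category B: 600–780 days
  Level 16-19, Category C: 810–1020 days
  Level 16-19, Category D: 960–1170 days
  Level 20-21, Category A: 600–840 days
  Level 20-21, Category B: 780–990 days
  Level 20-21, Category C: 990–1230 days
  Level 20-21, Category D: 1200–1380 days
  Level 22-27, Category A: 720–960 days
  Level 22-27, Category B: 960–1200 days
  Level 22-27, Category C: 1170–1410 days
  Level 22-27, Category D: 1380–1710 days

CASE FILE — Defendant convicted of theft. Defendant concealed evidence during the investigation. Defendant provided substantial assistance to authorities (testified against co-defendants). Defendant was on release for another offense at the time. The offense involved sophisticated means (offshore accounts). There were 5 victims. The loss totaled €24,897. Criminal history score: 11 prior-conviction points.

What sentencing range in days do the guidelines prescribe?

1170-1410 days

Base offense level for theft: 15.
S1 does not apply.
S2 applies: 15 + 2 = 17.
S3 applies (level before this adjustment is 17 ≥ 14, so +3): 17 + 3 = 20.
S4 applies: 20 + 2 = 22.
S5 applies: 22 − 3 = 19.
S6 applies (level before this adjustment is 19 ≥ 18, so +3): 19 + 3 = 22.
S7 applies: 22 + 2 = 24.
Final offense level: 24.
Criminal history: 11 prior points → Category C (10-12).
Level 24 falls in the 22-27 band.
Grid: Level 22-27 × Category C = 1170-1410 days.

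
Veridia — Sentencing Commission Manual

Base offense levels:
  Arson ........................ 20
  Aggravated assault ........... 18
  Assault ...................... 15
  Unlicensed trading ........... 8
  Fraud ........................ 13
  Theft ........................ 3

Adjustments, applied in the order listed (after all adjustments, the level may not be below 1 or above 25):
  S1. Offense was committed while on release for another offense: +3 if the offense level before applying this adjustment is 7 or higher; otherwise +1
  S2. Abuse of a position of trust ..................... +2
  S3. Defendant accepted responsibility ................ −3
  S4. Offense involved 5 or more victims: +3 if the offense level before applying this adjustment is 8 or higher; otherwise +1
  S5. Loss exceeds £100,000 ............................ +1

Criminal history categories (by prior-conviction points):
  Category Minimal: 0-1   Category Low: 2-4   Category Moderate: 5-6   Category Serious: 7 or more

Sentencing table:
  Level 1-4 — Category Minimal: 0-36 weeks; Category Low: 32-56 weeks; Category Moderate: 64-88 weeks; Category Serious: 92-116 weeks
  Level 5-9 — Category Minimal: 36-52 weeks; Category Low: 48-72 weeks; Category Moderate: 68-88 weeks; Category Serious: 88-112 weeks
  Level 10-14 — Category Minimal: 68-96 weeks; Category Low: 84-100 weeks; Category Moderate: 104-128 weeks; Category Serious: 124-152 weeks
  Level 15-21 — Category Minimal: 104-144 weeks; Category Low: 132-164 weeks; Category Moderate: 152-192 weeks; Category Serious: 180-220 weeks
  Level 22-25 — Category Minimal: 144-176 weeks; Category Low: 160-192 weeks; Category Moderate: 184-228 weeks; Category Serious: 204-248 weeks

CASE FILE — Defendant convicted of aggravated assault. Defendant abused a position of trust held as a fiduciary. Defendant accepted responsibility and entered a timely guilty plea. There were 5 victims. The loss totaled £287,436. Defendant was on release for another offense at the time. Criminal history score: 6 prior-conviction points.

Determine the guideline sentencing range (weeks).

Base offense level for aggravated assault: 18.
S1 applies (level before this adjustment is 18 ≥ 7, so +3): 18 + 3 = 21.
S2 applies: 21 + 2 = 23.
S3 applies: 23 − 3 = 20.
S4 applies (level before this adjustment is 20 ≥ 8, so +3): 20 + 3 = 23.
S5 applies: 23 + 1 = 24.
Final offense level: 24.
Criminal history: 6 prior points → Category Moderate (5-6).
Level 24 falls in the 22-25 band.
Grid: Level 22-25 × Category Moderate = 184-228 weeks.

184-228 weeks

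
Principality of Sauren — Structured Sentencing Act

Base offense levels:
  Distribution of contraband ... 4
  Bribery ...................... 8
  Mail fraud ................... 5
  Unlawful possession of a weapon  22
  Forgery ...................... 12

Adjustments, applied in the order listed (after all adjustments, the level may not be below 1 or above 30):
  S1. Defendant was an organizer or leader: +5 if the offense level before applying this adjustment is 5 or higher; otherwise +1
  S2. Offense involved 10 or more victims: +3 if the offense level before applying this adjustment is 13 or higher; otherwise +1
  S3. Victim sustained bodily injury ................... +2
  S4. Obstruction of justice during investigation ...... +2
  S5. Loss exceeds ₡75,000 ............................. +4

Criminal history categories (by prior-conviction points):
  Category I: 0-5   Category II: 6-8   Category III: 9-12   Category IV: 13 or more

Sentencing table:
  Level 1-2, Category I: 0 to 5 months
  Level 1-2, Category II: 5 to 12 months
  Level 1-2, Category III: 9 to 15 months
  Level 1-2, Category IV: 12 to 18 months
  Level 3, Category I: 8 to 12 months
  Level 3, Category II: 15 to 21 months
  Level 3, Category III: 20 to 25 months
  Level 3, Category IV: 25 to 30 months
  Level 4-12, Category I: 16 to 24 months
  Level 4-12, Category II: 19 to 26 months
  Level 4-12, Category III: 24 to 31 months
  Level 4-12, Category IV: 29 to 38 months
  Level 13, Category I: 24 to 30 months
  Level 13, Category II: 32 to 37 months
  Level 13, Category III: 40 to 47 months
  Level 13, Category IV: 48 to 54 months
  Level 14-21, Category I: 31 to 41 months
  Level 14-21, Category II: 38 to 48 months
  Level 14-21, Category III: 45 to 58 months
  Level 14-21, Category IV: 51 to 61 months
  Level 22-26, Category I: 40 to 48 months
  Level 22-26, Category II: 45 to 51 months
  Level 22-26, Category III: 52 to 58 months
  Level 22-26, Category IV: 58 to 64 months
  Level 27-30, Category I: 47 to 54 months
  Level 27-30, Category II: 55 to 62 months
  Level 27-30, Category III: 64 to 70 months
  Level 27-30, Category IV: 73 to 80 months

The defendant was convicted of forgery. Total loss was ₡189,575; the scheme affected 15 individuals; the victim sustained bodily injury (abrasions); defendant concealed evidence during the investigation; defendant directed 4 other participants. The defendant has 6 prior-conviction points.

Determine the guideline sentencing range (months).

Base offense level for forgery: 12.
S1 applies (level before this adjustment is 12 ≥ 5, so +5): 12 + 5 = 17.
S2 applies (level before this adjustment is 17 ≥ 13, so +3): 17 + 3 = 20.
S3 applies: 20 + 2 = 22.
S4 applies: 22 + 2 = 24.
S5 applies: 24 + 4 = 28.
Final offense level: 28.
Criminal history: 6 prior points → Category II (6-8).
Level 28 falls in the 27-30 band.
Grid: Level 27-30 × Category II = 55-62 months.

55-62 months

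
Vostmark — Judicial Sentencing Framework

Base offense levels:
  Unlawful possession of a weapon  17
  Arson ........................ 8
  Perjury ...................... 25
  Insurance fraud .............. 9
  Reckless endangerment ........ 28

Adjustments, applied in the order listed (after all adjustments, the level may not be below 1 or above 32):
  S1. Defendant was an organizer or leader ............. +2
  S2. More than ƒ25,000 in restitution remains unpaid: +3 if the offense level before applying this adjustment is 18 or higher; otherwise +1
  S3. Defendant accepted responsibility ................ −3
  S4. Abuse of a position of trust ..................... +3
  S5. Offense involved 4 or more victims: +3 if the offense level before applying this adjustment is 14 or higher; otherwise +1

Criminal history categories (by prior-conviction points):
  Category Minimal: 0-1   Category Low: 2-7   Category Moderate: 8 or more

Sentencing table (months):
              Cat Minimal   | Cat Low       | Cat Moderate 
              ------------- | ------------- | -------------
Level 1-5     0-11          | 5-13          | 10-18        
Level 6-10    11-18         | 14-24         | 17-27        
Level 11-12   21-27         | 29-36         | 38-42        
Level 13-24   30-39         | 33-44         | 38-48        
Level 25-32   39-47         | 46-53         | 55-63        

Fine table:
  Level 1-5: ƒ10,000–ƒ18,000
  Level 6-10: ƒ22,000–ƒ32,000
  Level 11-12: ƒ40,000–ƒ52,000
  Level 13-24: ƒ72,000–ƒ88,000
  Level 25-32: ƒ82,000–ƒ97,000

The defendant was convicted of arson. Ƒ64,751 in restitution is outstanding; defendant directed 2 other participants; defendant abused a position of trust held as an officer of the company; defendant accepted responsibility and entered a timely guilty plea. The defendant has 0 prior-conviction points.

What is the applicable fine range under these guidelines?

ƒ40,000–ƒ52,000

Base offense level for arson: 8.
S1 applies: 8 + 2 = 10.
S2 applies (level before this adjustment is 10 < 18, so +1): 10 + 1 = 11.
S3 applies: 11 − 3 = 8.
S4 applies: 8 + 3 = 11.
S5 does not apply.
Final offense level: 11.
Level 11 falls in the 11-12 band.
Fine table: Level 11-12 → ƒ40,000–ƒ52,000.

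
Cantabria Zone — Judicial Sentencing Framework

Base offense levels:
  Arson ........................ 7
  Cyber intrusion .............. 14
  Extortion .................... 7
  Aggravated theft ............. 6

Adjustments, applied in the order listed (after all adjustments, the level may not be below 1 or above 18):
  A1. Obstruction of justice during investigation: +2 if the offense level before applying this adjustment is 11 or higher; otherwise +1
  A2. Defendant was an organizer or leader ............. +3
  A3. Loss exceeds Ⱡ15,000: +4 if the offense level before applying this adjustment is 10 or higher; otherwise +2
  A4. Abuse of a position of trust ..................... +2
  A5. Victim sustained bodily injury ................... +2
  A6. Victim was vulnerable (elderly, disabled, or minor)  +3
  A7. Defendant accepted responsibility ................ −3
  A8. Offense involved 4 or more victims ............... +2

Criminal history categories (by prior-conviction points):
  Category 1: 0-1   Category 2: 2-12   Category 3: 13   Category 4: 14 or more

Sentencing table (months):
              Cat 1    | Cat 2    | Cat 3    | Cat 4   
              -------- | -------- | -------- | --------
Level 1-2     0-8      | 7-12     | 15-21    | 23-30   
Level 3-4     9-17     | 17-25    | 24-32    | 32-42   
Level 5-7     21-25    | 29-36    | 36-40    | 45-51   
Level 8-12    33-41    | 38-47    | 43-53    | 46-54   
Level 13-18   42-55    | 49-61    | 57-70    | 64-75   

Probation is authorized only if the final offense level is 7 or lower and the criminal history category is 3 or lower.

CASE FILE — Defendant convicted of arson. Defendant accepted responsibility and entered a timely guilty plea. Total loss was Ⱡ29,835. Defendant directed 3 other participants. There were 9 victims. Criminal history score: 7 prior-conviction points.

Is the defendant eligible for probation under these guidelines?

Base offense level for arson: 7.
A1 does not apply.
A2 applies: 7 + 3 = 10.
A3 applies (level before this adjustment is 10 ≥ 10, so +4): 10 + 4 = 14.
A4 does not apply.
A5 does not apply.
A6 does not apply.
A7 applies: 14 − 3 = 11.
A8 applies: 11 + 2 = 13.
Final offense level: 13.
Criminal history: 7 prior points → Category 2 (2-12).
Level 13 falls in the 13-18 band.
Grid: Level 13-18 × Category 2 = 49-61 months.
Probation check: level 13 > 7 and category 2 ≤ 3 → not eligible.

No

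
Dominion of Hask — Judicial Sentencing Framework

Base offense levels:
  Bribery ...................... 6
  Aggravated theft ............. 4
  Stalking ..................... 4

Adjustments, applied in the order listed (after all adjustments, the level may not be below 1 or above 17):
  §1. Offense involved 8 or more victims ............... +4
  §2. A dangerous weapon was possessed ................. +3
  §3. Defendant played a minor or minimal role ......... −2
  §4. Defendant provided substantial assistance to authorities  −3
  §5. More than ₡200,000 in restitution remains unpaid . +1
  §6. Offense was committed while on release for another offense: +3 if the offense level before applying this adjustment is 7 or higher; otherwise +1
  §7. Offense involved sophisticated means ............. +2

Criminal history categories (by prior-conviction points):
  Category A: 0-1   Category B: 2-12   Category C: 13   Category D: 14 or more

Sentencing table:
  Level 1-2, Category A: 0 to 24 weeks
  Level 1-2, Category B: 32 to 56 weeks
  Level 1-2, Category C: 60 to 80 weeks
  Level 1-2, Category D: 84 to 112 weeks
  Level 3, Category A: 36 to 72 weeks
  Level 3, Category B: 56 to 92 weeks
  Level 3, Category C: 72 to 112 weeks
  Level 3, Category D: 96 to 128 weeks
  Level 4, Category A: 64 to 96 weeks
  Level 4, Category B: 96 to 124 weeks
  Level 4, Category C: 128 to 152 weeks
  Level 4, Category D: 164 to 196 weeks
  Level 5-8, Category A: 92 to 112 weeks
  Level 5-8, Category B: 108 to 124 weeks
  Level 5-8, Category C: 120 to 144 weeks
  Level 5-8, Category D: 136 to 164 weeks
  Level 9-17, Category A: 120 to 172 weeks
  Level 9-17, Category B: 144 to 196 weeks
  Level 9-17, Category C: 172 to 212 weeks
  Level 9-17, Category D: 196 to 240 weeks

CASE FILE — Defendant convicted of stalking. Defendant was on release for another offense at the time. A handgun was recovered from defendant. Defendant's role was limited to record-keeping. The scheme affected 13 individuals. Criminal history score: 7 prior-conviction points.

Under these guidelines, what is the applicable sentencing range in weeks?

Base offense level for stalking: 4.
§1 applies: 4 + 4 = 8.
§2 applies: 8 + 3 = 11.
§3 applies: 11 − 2 = 9.
§4 does not apply.
§6 applies (level before this adjustment is 9 ≥ 7, so +3): 9 + 3 = 12.
Final offense level: 12.
Criminal history: 7 prior points → Category B (2-12).
Level 12 falls in the 9-17 band.
Grid: Level 9-17 × Category B = 144-196 weeks.

144-196 weeks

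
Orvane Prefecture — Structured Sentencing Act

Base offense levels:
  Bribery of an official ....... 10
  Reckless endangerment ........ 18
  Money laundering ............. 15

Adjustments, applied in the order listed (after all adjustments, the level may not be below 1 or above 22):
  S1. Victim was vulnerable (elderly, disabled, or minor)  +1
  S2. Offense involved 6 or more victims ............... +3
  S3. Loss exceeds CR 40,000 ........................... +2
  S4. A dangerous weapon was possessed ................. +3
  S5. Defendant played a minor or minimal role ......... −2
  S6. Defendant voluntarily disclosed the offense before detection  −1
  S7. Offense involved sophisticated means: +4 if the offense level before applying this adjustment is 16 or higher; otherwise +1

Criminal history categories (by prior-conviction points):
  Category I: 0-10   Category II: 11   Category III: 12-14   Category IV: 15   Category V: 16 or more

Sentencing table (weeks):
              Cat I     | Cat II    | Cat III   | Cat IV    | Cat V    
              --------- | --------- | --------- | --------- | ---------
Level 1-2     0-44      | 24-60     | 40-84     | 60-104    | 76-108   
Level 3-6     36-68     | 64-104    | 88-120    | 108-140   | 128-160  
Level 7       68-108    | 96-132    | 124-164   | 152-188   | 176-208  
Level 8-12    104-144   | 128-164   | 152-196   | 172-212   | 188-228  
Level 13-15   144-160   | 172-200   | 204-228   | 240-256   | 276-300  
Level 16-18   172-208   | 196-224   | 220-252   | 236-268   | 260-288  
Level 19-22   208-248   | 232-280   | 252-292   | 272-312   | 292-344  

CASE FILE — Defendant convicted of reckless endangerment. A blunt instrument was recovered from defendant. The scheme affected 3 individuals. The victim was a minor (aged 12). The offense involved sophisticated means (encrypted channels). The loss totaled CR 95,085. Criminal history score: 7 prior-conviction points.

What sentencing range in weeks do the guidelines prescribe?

Base offense level for reckless endangerment: 18.
S1 applies: 18 + 1 = 19.
S2 does not apply.
S3 applies: 19 + 2 = 21.
S4 applies: 21 + 3 = 24.
S6 does not apply.
S7 applies (level before this adjustment is 24 ≥ 16, so +4): 24 + 4 = 28.
Level 28 exceeds the maximum of 22; capped at 22.
Final offense level: 22.
Criminal history: 7 prior points → Category I (0-10).
Level 22 falls in the 19-22 band.
Grid: Level 19-22 × Category I = 208-248 weeks.

208-248 weeks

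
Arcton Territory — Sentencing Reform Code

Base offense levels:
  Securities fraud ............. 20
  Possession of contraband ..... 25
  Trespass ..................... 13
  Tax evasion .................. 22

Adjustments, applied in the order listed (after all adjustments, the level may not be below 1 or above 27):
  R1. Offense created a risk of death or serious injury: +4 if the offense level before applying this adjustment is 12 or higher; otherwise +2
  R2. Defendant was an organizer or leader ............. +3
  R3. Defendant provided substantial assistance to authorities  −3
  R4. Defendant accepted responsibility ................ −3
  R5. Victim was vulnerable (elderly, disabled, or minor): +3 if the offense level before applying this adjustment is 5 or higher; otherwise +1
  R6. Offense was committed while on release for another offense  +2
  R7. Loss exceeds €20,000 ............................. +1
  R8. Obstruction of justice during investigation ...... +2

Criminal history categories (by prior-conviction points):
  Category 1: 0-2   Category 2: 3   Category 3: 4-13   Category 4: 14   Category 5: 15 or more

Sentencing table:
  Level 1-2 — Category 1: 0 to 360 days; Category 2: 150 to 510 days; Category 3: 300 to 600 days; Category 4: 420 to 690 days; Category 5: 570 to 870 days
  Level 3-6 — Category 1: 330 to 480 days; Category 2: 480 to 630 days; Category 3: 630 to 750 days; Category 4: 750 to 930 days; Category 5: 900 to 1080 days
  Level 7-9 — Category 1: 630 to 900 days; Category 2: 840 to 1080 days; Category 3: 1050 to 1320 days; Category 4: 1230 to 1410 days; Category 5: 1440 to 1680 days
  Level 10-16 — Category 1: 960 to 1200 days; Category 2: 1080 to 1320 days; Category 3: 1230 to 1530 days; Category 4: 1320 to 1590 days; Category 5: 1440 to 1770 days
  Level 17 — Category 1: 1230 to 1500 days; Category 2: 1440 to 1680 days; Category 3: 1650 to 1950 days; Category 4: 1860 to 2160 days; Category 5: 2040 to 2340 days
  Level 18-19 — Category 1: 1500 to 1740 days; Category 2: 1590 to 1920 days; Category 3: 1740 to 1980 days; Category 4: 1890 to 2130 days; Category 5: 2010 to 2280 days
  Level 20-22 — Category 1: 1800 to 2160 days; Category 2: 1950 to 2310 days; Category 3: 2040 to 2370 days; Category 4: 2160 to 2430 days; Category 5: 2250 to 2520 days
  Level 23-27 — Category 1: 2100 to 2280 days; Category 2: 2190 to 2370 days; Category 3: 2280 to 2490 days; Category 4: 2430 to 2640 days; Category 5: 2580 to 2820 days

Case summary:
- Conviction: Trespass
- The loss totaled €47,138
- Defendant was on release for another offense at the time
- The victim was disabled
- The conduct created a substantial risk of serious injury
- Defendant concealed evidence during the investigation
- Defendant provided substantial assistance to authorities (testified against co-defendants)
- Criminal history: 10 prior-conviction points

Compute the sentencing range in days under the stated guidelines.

2040-2370 days

Base offense level for trespass: 13.
R1 applies (level before this adjustment is 13 ≥ 12, so +4): 13 + 4 = 17.
R3 applies: 17 − 3 = 14.
R5 applies (level before this adjustment is 14 ≥ 5, so +3): 14 + 3 = 17.
R6 applies: 17 + 2 = 19.
R7 applies: 19 + 1 = 20.
R8 applies: 20 + 2 = 22.
Final offense level: 22.
Criminal history: 10 prior points → Category 3 (4-13).
Level 22 falls in the 20-22 band.
Grid: Level 20-22 × Category 3 = 2040-2370 days.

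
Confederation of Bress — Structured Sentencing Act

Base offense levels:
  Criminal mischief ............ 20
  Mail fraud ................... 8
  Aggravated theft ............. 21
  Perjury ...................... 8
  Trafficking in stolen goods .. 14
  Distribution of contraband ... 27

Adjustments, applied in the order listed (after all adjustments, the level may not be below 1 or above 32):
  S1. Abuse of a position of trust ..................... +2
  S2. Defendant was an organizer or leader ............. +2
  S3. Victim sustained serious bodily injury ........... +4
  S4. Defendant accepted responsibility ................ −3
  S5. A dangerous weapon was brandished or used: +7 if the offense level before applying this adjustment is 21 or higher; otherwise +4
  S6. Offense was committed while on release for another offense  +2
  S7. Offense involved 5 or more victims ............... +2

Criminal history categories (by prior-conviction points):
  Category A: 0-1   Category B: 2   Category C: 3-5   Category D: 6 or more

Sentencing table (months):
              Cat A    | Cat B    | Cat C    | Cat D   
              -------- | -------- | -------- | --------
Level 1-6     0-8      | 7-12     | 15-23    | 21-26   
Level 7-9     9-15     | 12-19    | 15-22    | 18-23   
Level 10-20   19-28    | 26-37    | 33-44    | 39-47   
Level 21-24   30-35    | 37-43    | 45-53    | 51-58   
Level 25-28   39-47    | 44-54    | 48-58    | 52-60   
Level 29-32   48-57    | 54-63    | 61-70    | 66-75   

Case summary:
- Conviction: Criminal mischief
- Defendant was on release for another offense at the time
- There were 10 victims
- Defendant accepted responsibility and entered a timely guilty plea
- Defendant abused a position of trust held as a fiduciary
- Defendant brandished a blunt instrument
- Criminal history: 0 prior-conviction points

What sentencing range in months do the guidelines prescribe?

Base offense level for criminal mischief: 20.
S1 applies: 20 + 2 = 22.
S3 does not apply.
S4 applies: 22 − 3 = 19.
S5 applies (level before this adjustment is 19 < 21, so +4): 19 + 4 = 23.
S6 applies: 23 + 2 = 25.
S7 applies: 25 + 2 = 27.
Final offense level: 27.
Criminal history: 0 prior points → Category A (0-1).
Level 27 falls in the 25-28 band.
Grid: Level 25-28 × Category A = 39-47 months.

39-47 months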